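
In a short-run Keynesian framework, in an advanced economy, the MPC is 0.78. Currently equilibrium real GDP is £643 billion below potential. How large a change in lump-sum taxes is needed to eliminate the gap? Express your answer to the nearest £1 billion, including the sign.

Spending multiplier = 1/(1 − MPC) = 1/(1 − 0.78) = 1/0.22 ≈ 4.545.
Tax multiplier = −c·k = −0.78/0.22 ≈ −3.545. Need ΔY = +£643 billion, so ΔT = ΔY/(−c·k) = −(+£643 billion) × 0.22 / 0.78 ≈ −£181 billion.
The government should cut lump-sum taxes by £181 billion.

−£181 billion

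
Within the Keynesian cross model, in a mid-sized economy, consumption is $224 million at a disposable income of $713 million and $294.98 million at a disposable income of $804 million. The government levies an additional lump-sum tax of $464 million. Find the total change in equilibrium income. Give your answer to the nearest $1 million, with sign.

−$1,645 million

MPC = ΔC/ΔYd = (294.98 − 224)/(804 − 713) = 70.98/91 = 0.78.
A lump-sum tax change of +$464 million shifts disposable income by −$464 million; first-round consumption changes by −c × ΔT = −0.78 × (+$464 million) = −$361.92 million.
Expenditure multiplier = 1/(1 − MPC) = 1/(1 − 0.78) = 1/0.22 ≈ 4.545.
The tax multiplier is −c × k ≈ −3.545, so ΔY = k × (−c·ΔT) = (−$361.92 million) / 0.22 ≈ −$1,645 million.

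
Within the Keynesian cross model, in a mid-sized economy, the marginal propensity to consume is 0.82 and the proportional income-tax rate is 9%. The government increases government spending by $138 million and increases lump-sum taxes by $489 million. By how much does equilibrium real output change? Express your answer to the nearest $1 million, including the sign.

Expenditure multiplier = 1/(1 − c(1−t)) = 1/(1 − 0.82×0.91) = 1/0.2538 ≈ 3.94.
ΔG contributes k·ΔG = (+$138 million) / 0.2538 ≈ +$543.7 million.
ΔT of +$489 million changes first-round spending by −c·ΔT = −$400.98 million, contributing k·(−c·ΔT) = (−$400.98 million) / 0.2538 ≈ −$1,579.9 million.
Net ΔY = k(ΔG − c·ΔT) = (−$262.98 million) / 0.2538 ≈ −$1,036 million.

−$1,036 million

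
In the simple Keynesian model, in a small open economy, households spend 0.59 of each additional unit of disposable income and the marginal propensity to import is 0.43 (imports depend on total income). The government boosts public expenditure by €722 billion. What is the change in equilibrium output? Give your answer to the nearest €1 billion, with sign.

Government-spending multiplier = 1/(1 − c + m) = 1/(1 − 0.59 + 0.43) = 1/0.84 ≈ 1.19.
ΔY = k × ΔG = (+€722 billion) / 0.84 ≈ +€860 billion.

+€860 billion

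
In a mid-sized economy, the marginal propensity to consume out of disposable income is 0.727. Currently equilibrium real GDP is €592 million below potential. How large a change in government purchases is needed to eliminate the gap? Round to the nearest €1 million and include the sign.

Spending multiplier = 1/(1 − MPC) = 1/(1 − 0.727) = 1/0.273 ≈ 3.663.
Need ΔY = +€592 million, so ΔG = ΔY/k = (+€592 million) × 0.273 ≈ +€162 million.
The government should increase government purchases by €162 million.

+€162 million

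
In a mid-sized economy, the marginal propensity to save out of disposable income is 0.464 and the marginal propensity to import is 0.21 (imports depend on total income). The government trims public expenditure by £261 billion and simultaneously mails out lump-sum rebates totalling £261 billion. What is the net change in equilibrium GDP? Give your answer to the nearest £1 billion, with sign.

MPC = 1 − MPS = 1 − 0.464 = 0.536.
Expenditure multiplier = 1/(1 − c + m) = 1/(1 − 0.536 + 0.21) = 1/0.674 ≈ 1.484.
ΔG contributes k·ΔG = (−£261 billion) / 0.674 ≈ −£387.2 billion.
ΔT of −£261 billion changes first-round spending by −c·ΔT = +£139.896 billion, contributing k·(−c·ΔT) = (+£139.896 billion) / 0.674 ≈ +£207.6 billion.
Net ΔY = k(ΔG − c·ΔT) = (−£121.104 billion) / 0.674 ≈ −£180 billion.

−£180 billion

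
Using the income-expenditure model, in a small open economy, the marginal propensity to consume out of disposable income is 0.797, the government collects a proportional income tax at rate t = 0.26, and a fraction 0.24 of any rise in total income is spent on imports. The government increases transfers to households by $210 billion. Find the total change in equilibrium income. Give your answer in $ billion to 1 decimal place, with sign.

+$257.4 billion

The transfer change shifts disposable income by +$210 billion, so first-round consumption changes by c·ΔTR = 0.797 × (+$210 billion) = +$167.37 billion.
Expenditure multiplier = 1/(1 − c(1−t) + m) = 1/(1 − 0.797×0.74 + 0.24) = 1/0.65022 ≈ 1.538.
The transfer multiplier is c × k ≈ 1.226, so ΔY = k × (c·ΔTR) = (+$167.37 billion) / 0.65022 ≈ +$257.4 billion.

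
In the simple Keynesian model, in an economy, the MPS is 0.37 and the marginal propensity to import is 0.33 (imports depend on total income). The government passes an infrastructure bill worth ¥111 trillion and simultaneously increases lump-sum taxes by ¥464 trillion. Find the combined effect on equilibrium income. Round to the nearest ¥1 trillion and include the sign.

−¥259 trillion

MPC = 1 − MPS = 1 − 0.37 = 0.63.
Expenditure multiplier = 1/(1 − c + m) = 1/(1 − 0.63 + 0.33) = 1/0.7 ≈ 1.429.
ΔG contributes k·ΔG = (+¥111 trillion) / 0.7 ≈ +¥158.6 trillion.
ΔT of +¥464 trillion changes first-round spending by −c·ΔT = −¥292.32 trillion, contributing k·(−c·ΔT) = (−¥292.32 trillion) / 0.7 = −¥417.6 trillion.
Net ΔY = k(ΔG − c·ΔT) = (−¥181.32 trillion) / 0.7 ≈ −¥259 trillion.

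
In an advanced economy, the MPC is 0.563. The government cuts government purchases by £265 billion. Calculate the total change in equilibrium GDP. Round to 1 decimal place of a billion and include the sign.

−£606.4 billion

Expenditure multiplier = 1/(1 − MPC) = 1/(1 − 0.563) = 1/0.437 ≈ 2.288.
ΔY = k × ΔG = (−£265 billion) / 0.437 ≈ −£606.4 billion.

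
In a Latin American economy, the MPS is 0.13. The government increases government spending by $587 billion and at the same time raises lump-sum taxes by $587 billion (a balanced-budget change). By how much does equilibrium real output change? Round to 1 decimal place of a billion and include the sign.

+$587.0 billion

MPC = 1 − MPS = 1 − 0.13 = 0.87.
Expenditure multiplier = 1/(1 − MPC) = 1/(1 − 0.87) = 1/0.13 ≈ 7.692.
ΔG contributes k·ΔG = (+$587 billion) / 0.13 ≈ +$4,515.4 billion.
ΔT of +$587 billion changes first-round spending by −c·ΔT = −$510.69 billion, contributing k·(−c·ΔT) = (−$510.69 billion) / 0.13 ≈ −$3,928.4 billion.
With ΔG = ΔT and no other leakages, the balanced-budget multiplier is 1, so ΔY = ΔG = +$587 billion.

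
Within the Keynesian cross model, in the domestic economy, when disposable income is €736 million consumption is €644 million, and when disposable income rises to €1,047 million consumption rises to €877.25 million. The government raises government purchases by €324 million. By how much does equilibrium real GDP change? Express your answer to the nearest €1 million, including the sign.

+€1,296 million

MPC = ΔC/ΔYd = (877.25 − 644)/(1,047 − 736) = 233.25/311 = 0.75.
Government-spending multiplier = 1/(1 − MPC) = 1/(1 − 0.75) = 1/0.25 = 4.
ΔY = k × ΔG = (+€324 million) / 0.25 = +€1,296 million.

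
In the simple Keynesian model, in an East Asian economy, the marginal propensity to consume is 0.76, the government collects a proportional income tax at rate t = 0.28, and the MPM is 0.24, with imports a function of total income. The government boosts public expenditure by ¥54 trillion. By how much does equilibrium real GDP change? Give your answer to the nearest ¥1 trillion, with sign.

+¥78 trillion

Expenditure multiplier = 1/(1 − c(1−t) + m) = 1/(1 − 0.76×0.72 + 0.24) = 1/0.6928 ≈ 1.443.
ΔY = k × ΔG = (+¥54 trillion) / 0.6928 ≈ +¥78 trillion.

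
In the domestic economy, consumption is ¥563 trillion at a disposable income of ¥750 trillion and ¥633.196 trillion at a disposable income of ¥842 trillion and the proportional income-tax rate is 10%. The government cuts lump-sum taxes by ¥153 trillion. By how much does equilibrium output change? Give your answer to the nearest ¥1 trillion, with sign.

+¥373 trillion

MPC = ΔC/ΔYd = (633.196 − 563)/(842 − 750) = 70.196/92 = 0.763.
A lump-sum tax change of −¥153 trillion shifts disposable income by +¥153 trillion; first-round consumption changes by −c × ΔT = −0.763 × (−¥153 trillion) = +¥116.739 trillion.
Expenditure multiplier = 1/(1 − c(1−t)) = 1/(1 − 0.763×0.9) = 1/0.3133 ≈ 3.192.
The tax multiplier is −c × k ≈ −2.435, so ΔY = k × (−c·ΔT) = (+¥116.739 trillion) / 0.3133 ≈ +¥373 trillion.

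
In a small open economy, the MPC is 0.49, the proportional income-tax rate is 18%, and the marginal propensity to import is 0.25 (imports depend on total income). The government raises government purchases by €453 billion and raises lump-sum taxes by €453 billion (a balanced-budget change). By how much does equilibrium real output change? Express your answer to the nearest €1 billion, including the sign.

Expenditure multiplier = 1/(1 − c(1−t) + m) = 1/(1 − 0.49×0.82 + 0.25) = 1/0.8482 ≈ 1.179.
ΔG contributes k·ΔG = (+€453 billion) / 0.8482 ≈ +€534.1 billion.
ΔT of +€453 billion changes first-round spending by −c·ΔT = −€221.97 billion, contributing k·(−c·ΔT) = (−€221.97 billion) / 0.8482 ≈ −€261.7 billion.
Net ΔY = k(ΔG − c·ΔT) = (+€231.03 billion) / 0.8482 ≈ +€272 billion.

+€272 billion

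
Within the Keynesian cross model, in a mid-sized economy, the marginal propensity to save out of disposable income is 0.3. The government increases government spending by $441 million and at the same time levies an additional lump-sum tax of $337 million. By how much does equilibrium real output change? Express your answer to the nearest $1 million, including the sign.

+$684 million

MPC = 1 − MPS = 1 − 0.3 = 0.7.
Expenditure multiplier = 1/(1 − MPC) = 1/(1 − 0.7) = 1/0.3 ≈ 3.333.
ΔG contributes k·ΔG = (+$441 million) / 0.3 = +$1,470 million.
ΔT of +$337 million changes first-round spending by −c·ΔT = −$235.9 million, contributing k·(−c·ΔT) = (−$235.9 million) / 0.3 ≈ −$786.3 million.
Net ΔY = k(ΔG − c·ΔT) = (+$205.1 million) / 0.3 ≈ +$684 million.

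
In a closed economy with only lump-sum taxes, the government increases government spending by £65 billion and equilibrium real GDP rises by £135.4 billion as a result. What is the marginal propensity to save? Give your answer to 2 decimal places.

0.48

Implied spending multiplier k = ΔY/ΔG = 135.4/65 ≈ 2.0831.
Since k = 1/(1 − MPC), MPC = 1 − 1/k = 1 − ΔG/ΔY = 1 − 65/135.4 ≈ 0.52.
MPS = 1 − MPC = 0.48.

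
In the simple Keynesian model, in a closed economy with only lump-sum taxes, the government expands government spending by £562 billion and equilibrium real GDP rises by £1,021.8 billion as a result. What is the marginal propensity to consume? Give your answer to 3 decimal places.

Implied spending multiplier k = ΔY/ΔG = 1,021.8/562 ≈ 1.8181.
Since k = 1/(1 − MPC), MPC = 1 − 1/k = 1 − ΔG/ΔY = 1 − 562/1,021.8 ≈ 0.450.

0.450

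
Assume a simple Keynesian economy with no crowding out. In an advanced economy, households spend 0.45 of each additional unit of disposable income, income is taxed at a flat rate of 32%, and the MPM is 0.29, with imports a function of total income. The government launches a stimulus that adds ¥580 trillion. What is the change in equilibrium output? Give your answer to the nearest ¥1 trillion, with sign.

Government-spending multiplier = 1/(1 − c(1−t) + m) = 1/(1 − 0.45×0.68 + 0.29) = 1/0.984 ≈ 1.016.
ΔY = k × ΔG = (+¥580 trillion) / 0.984 ≈ +¥589 trillion.

+¥589 trillion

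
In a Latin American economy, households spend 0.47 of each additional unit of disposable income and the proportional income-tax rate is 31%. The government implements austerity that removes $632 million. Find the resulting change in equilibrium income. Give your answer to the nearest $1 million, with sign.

Spending multiplier = 1/(1 − c(1−t)) = 1/(1 − 0.47×0.69) = 1/0.6757 ≈ 1.48.
ΔY = k × ΔG = (−$632 million) / 0.6757 ≈ −$935 million.

−$935 million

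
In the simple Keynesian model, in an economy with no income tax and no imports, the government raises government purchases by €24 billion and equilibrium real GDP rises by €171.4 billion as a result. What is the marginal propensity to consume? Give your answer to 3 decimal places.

Implied spending multiplier k = ΔY/ΔG = 171.4/24 ≈ 7.1417.
Since k = 1/(1 − MPC), MPC = 1 − 1/k = 1 − ΔG/ΔY = 1 − 24/171.4 ≈ 0.860.

0.860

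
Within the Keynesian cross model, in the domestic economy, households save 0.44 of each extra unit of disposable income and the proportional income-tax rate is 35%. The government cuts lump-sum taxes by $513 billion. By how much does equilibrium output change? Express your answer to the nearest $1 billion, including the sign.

MPC = 1 − MPS = 1 − 0.44 = 0.56.
A lump-sum tax change of −$513 billion shifts disposable income by +$513 billion; first-round consumption changes by −c × ΔT = −0.56 × (−$513 billion) = +$287.28 billion.
Expenditure multiplier = 1/(1 − c(1−t)) = 1/(1 − 0.56×0.65) = 1/0.636 ≈ 1.572.
The tax multiplier is −c × k ≈ −0.881, so ΔY = k × (−c·ΔT) = (+$287.28 billion) / 0.636 ≈ +$452 billion.

+$452 billion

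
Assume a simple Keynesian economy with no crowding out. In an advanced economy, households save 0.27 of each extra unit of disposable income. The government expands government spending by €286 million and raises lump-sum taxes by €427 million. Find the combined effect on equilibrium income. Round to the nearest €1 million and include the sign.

MPC = 1 − MPS = 1 − 0.27 = 0.73.
Expenditure multiplier = 1/(1 − MPC) = 1/(1 − 0.73) = 1/0.27 ≈ 3.704.
ΔG contributes k·ΔG = (+€286 million) / 0.27 ≈ +€1,059.3 million.
ΔT of +€427 million changes first-round spending by −c·ΔT = −€311.71 million, contributing k·(−c·ΔT) = (−€311.71 million) / 0.27 ≈ −€1,154.5 million.
Net ΔY = k(ΔG − c·ΔT) = (−€25.71 million) / 0.27 ≈ −€95 million.

−€95 million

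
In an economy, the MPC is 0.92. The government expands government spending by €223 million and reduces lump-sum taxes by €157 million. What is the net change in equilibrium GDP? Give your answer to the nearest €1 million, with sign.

Expenditure multiplier = 1/(1 − MPC) = 1/(1 − 0.92) = 1/0.08 = 12.5.
ΔG contributes k·ΔG = (+€223 million) / 0.08 = +€2,787.5 million.
ΔT of −€157 million changes first-round spending by −c·ΔT = +€144.44 million, contributing k·(−c·ΔT) = (+€144.44 million) / 0.08 = +€1,805.5 million.
Net ΔY = k(ΔG − c·ΔT) = (+€367.44 million) / 0.08 = +€4,593 million.

+€4,593 million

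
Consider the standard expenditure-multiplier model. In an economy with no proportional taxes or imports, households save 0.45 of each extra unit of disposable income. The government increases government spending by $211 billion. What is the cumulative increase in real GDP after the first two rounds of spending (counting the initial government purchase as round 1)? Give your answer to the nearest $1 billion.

$327 billion

MPC = 1 − MPS = 1 − 0.45 = 0.55.
Round 1 adds ΔG = $211 billion; each later round is MPC = 0.55 times the previous.
After 2 rounds: 211 + 116.05 = ΔG·(1 − c^2)/(1 − c) = 211 × (1 − 0.3025)/0.45 ≈ $327 billion.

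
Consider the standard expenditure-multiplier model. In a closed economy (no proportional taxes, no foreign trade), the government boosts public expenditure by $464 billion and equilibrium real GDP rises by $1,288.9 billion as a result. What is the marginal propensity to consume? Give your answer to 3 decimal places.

Implied spending multiplier k = ΔY/ΔG = 1,288.9/464 ≈ 2.7778.
Since k = 1/(1 − MPC), MPC = 1 − 1/k = 1 − ΔG/ΔY = 1 − 464/1,288.9 ≈ 0.640.

0.640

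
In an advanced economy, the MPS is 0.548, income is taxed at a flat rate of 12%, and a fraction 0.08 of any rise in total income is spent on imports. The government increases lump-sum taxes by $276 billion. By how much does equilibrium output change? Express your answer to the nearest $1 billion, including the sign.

MPC = 1 − MPS = 1 − 0.548 = 0.452.
A lump-sum tax change of +$276 billion shifts disposable income by −$276 billion; first-round consumption changes by −c × ΔT = −0.452 × (+$276 billion) = −$124.752 billion.
Expenditure multiplier = 1/(1 − c(1−t) + m) = 1/(1 − 0.452×0.88 + 0.08) = 1/0.68224 ≈ 1.466.
The tax multiplier is −c × k ≈ −0.663, so ΔY = k × (−c·ΔT) = (−$124.752 billion) / 0.68224 ≈ −$183 billion.

−$183 billion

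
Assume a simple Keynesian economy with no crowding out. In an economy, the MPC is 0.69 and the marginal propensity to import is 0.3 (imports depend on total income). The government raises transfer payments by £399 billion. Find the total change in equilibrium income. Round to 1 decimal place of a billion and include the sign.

+£451.3 billion

The transfer change shifts disposable income by +£399 billion, so first-round consumption changes by c·ΔTR = 0.69 × (+£399 billion) = +£275.31 billion.
Expenditure multiplier = 1/(1 − c + m) = 1/(1 − 0.69 + 0.3) = 1/0.61 ≈ 1.639.
The transfer multiplier is c × k ≈ 1.131, so ΔY = k × (c·ΔTR) = (+£275.31 billion) / 0.61 ≈ +£451.3 billion.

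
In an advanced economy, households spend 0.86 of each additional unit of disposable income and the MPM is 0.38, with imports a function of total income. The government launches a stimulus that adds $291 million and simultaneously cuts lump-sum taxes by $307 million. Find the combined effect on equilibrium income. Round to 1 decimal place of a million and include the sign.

Expenditure multiplier = 1/(1 − c + m) = 1/(1 − 0.86 + 0.38) = 1/0.52 ≈ 1.923.
ΔG contributes k·ΔG = (+$291 million) / 0.52 ≈ +$559.6 million.
ΔT of −$307 million changes first-round spending by −c·ΔT = +$264.02 million, contributing k·(−c·ΔT) = (+$264.02 million) / 0.52 ≈ +$507.7 million.
Net ΔY = k(ΔG − c·ΔT) = (+$555.02 million) / 0.52 ≈ +$1,067.3 million.

+$1,067.3 million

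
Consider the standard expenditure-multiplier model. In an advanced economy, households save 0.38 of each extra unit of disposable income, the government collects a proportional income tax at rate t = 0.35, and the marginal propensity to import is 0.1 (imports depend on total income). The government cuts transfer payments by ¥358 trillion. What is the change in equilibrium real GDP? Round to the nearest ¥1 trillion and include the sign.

MPC = 1 − MPS = 1 − 0.38 = 0.62.
The transfer change shifts disposable income by −¥358 trillion, so first-round consumption changes by c·ΔTR = 0.62 × (−¥358 trillion) = −¥221.96 trillion.
Expenditure multiplier = 1/(1 − c(1−t) + m) = 1/(1 − 0.62×0.65 + 0.1) = 1/0.697 ≈ 1.435.
The transfer multiplier is c × k ≈ 0.89, so ΔY = k × (c·ΔTR) = (−¥221.96 trillion) / 0.697 ≈ −¥318 trillion.

−¥318 trillion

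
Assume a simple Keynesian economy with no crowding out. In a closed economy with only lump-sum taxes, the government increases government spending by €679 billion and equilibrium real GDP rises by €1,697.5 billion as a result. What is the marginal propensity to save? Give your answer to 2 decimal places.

Implied spending multiplier k = ΔY/ΔG = 1,697.5/679 = 2.5.
Since k = 1/(1 − MPC), MPC = 1 − 1/k = 1 − ΔG/ΔY = 1 − 679/1,697.5 = 0.60.
MPS = 1 − MPC = 0.40.

0.40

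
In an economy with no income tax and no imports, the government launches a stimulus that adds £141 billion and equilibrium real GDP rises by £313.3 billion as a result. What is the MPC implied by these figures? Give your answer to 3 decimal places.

0.550

Implied spending multiplier k = ΔY/ΔG = 313.3/141 ≈ 2.222.
Since k = 1/(1 − MPC), MPC = 1 − 1/k = 1 − ΔG/ΔY = 1 − 141/313.3 ≈ 0.550.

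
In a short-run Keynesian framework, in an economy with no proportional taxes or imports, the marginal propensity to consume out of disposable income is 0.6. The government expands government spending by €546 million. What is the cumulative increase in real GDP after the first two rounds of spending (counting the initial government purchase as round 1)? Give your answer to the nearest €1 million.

Round 1 adds ΔG = €546 million; each later round is MPC = 0.6 times the previous.
After 2 rounds: 546 + 327.6 = ΔG·(1 − c^2)/(1 − c) = 546 × (1 − 0.36)/0.4 ≈ €874 million.

€874 million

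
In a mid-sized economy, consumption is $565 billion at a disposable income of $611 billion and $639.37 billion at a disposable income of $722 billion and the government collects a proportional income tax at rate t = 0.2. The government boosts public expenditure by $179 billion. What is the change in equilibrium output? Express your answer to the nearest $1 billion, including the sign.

MPC = ΔC/ΔYd = (639.37 − 565)/(722 − 611) = 74.37/111 = 0.67.
Expenditure multiplier = 1/(1 − c(1−t)) = 1/(1 − 0.67×0.8) = 1/0.464 ≈ 2.155.
ΔY = k × ΔG = (+$179 billion) / 0.464 ≈ +$386 billion.

+$386 billion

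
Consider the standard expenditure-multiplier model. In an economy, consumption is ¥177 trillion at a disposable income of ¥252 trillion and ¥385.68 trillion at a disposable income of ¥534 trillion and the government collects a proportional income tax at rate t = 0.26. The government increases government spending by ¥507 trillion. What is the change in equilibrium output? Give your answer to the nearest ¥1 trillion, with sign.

+¥1,121 trillion

MPC = ΔC/ΔYd = (385.68 − 177)/(534 − 252) = 208.68/282 = 0.74.
Spending multiplier = 1/(1 − c(1−t)) = 1/(1 − 0.74×0.74) = 1/0.4524 ≈ 2.21.
ΔY = k × ΔG = (+¥507 trillion) / 0.4524 ≈ +¥1,121 trillion.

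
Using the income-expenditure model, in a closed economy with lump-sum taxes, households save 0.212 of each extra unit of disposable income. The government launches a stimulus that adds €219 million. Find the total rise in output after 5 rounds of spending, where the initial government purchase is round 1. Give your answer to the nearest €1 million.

€719 million

MPC = 1 − MPS = 1 − 0.212 = 0.788.
Round 1 adds ΔG = €219 million; each later round is MPC = 0.788 times the previous.
After 5 rounds: 219 + 172.572 + 135.986736 + 107.157547968 + 84.440147798784 = ΔG·(1 − c^5)/(1 − c) = 219 × (1 − 0.303830303495168)/0.212 ≈ €719 million.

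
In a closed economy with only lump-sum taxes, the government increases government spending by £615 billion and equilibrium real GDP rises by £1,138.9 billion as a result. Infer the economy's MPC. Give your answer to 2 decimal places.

Implied spending multiplier k = ΔY/ΔG = 1,138.9/615 ≈ 1.8519.
Since k = 1/(1 − MPC), MPC = 1 − 1/k = 1 − ΔG/ΔY = 1 − 615/1,138.9 ≈ 0.46.

0.46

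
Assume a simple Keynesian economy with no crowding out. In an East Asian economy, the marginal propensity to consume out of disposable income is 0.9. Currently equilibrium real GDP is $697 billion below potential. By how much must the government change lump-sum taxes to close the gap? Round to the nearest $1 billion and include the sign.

Spending multiplier = 1/(1 − MPC) = 1/(1 − 0.9) = 1/0.1 = 10.
Tax multiplier = −c·k = −0.9/0.1 = −9. Need ΔY = +$697 billion, so ΔT = ΔY/(−c·k) = −(+$697 billion) × 0.1 / 0.9 ≈ −$77 billion.
The government should cut lump-sum taxes by $77 billion.

−$77 billion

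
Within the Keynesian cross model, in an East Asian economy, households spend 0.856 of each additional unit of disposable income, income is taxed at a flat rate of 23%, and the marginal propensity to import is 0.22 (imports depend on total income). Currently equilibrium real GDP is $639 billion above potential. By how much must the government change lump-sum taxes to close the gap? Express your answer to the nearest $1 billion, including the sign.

+$419 billion

Spending multiplier = 1/(1 − c(1−t) + m) = 1/(1 − 0.856×0.77 + 0.22) = 1/0.56088 ≈ 1.783.
Tax multiplier = −c·k = −0.856/0.56088 ≈ −1.526. Need ΔY = −$639 billion, so ΔT = ΔY/(−c·k) = −(−$639 billion) × 0.56088 / 0.856 ≈ +$419 billion.
The government should raise lump-sum taxes by $419 billion.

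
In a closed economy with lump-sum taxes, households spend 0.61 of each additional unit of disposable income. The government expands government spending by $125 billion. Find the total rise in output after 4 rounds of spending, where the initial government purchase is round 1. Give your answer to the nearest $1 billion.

$276 billion

Round 1 adds ΔG = $125 billion; each later round is MPC = 0.61 times the previous.
After 4 rounds: 125 + 76.25 + 46.5125 + 28.372625 = ΔG·(1 − c^4)/(1 − c) = 125 × (1 − 0.13845841)/0.39 ≈ $276 billion.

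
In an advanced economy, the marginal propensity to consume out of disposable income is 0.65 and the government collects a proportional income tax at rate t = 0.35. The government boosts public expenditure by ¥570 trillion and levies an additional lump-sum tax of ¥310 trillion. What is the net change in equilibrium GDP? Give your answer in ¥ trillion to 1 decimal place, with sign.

+¥638.1 trillion

Expenditure multiplier = 1/(1 − c(1−t)) = 1/(1 − 0.65×0.65) = 1/0.5775 ≈ 1.732.
ΔG contributes k·ΔG = (+¥570 trillion) / 0.5775 ≈ +¥987 trillion.
ΔT of +¥310 trillion changes first-round spending by −c·ΔT = −¥201.5 trillion, contributing k·(−c·ΔT) = (−¥201.5 trillion) / 0.5775 ≈ −¥348.9 trillion.
Net ΔY = k(ΔG − c·ΔT) = (+¥368.5 trillion) / 0.5775 ≈ +¥638.1 trillion.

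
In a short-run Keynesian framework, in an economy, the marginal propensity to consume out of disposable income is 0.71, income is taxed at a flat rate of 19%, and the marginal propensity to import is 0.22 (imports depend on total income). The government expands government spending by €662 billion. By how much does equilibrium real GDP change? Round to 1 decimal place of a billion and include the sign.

+€1,026.5 billion

Government-spending multiplier = 1/(1 − c(1−t) + m) = 1/(1 − 0.71×0.81 + 0.22) = 1/0.6449 ≈ 1.551.
ΔY = k × ΔG = (+€662 billion) / 0.6449 ≈ +€1,026.5 billion.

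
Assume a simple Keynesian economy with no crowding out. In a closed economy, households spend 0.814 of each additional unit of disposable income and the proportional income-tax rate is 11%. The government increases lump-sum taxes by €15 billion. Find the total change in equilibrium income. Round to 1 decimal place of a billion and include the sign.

−€44.3 billion

A lump-sum tax change of +€15 billion shifts disposable income by −€15 billion; first-round consumption changes by −c × ΔT = −0.814 × (+€15 billion) = −€12.21 billion.
Expenditure multiplier = 1/(1 − c(1−t)) = 1/(1 − 0.814×0.89) = 1/0.27554 ≈ 3.629.
The tax multiplier is −c × k ≈ −2.954, so ΔY = k × (−c·ΔT) = (−€12.21 billion) / 0.27554 ≈ −€44.3 billion.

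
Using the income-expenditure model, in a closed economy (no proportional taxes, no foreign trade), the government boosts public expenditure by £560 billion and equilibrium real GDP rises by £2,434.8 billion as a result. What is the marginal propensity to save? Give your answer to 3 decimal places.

Implied spending multiplier k = ΔY/ΔG = 2,434.8/560 ≈ 4.3479.
Since k = 1/(1 − MPC), MPC = 1 − 1/k = 1 − ΔG/ΔY = 1 − 560/2,434.8 ≈ 0.770.
MPS = 1 − MPC = 0.230.

0.230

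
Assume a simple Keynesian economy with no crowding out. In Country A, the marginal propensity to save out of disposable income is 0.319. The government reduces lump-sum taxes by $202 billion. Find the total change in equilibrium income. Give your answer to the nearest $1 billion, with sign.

MPC = 1 − MPS = 1 − 0.319 = 0.681.
A lump-sum tax change of −$202 billion shifts disposable income by +$202 billion; first-round consumption changes by −c × ΔT = −0.681 × (−$202 billion) = +$137.562 billion.
Expenditure multiplier = 1/(1 − MPC) = 1/(1 − 0.681) = 1/0.319 ≈ 3.135.
The tax multiplier is −c × k ≈ −2.135, so ΔY = k × (−c·ΔT) = (+$137.562 billion) / 0.319 ≈ +$431 billion.

+$431 billion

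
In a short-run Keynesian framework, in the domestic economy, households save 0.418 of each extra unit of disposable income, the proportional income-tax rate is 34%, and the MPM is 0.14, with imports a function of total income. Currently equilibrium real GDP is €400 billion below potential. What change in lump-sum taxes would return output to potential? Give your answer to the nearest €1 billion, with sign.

MPC = 1 − MPS = 1 − 0.418 = 0.582.
Spending multiplier = 1/(1 − c(1−t) + m) = 1/(1 − 0.582×0.66 + 0.14) = 1/0.75588 ≈ 1.323.
Tax multiplier = −c·k = −0.582/0.75588 ≈ −0.77. Need ΔY = +€400 billion, so ΔT = ΔY/(−c·k) = −(+€400 billion) × 0.75588 / 0.582 ≈ −€520 billion.
The government should cut lump-sum taxes by €520 billion.

−€520 billion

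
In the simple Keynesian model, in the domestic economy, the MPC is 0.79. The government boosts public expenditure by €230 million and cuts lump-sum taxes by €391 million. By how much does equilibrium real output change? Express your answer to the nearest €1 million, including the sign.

Expenditure multiplier = 1/(1 − MPC) = 1/(1 − 0.79) = 1/0.21 ≈ 4.762.
ΔG contributes k·ΔG = (+€230 million) / 0.21 ≈ +€1,095.2 million.
ΔT of −€391 million changes first-round spending by −c·ΔT = +€308.89 million, contributing k·(−c·ΔT) = (+€308.89 million) / 0.21 ≈ +€1,470.9 million.
Net ΔY = k(ΔG − c·ΔT) = (+€538.89 million) / 0.21 ≈ +€2,566 million.

+€2,566 million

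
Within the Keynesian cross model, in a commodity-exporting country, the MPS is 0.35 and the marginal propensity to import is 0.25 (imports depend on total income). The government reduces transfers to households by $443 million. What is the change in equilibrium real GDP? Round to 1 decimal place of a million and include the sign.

MPC = 1 − MPS = 1 − 0.35 = 0.65.
The transfer change shifts disposable income by −$443 million, so first-round consumption changes by c·ΔTR = 0.65 × (−$443 million) = −$287.95 million.
Expenditure multiplier = 1/(1 − c + m) = 1/(1 − 0.65 + 0.25) = 1/0.6 ≈ 1.667.
The transfer multiplier is c × k ≈ 1.083, so ΔY = k × (c·ΔTR) = (−$287.95 million) / 0.6 ≈ −$479.9 million.

−$479.9 million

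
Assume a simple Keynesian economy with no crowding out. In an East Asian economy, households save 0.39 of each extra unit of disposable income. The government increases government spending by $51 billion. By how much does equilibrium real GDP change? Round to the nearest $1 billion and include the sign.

MPC = 1 − MPS = 1 − 0.39 = 0.61.
Government-spending multiplier = 1/(1 − MPC) = 1/(1 − 0.61) = 1/0.39 ≈ 2.564.
ΔY = k × ΔG = (+$51 billion) / 0.39 ≈ +$131 billion.

+$131 billion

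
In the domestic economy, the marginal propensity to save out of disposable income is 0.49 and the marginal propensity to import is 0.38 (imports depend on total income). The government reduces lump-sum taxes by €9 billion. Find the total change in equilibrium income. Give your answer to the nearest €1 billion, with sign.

MPC = 1 − MPS = 1 − 0.49 = 0.51.
A lump-sum tax change of −€9 billion shifts disposable income by +€9 billion; first-round consumption changes by −c × ΔT = −0.51 × (−€9 billion) = +€4.59 billion.
Expenditure multiplier = 1/(1 − c + m) = 1/(1 − 0.51 + 0.38) = 1/0.87 ≈ 1.149.
The tax multiplier is −c × k ≈ −0.586, so ΔY = k × (−c·ΔT) = (+€4.59 billion) / 0.87 ≈ +€5 billion.

+€5 billion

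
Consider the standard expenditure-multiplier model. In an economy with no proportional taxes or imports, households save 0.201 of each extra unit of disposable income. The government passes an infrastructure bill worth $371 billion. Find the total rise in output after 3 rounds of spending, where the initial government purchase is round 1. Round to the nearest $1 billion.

$904 billion

MPC = 1 − MPS = 1 − 0.201 = 0.799.
Round 1 adds ΔG = $371 billion; each later round is MPC = 0.799 times the previous.
After 3 rounds: 371 + 296.429 + 236.846771 = ΔG·(1 − c^3)/(1 − c) = 371 × (1 − 0.510082399)/0.201 ≈ $904 billion.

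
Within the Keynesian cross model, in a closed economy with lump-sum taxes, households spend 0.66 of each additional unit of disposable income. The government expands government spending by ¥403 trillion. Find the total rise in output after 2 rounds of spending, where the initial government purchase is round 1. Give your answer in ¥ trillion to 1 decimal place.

¥669.0 trillion

Round 1 adds ΔG = ¥403 trillion; each later round is MPC = 0.66 times the previous.
After 2 rounds: 403 + 265.98 = ΔG·(1 − c^2)/(1 − c) = 403 × (1 − 0.4356)/0.34 ≈ ¥669 trillion.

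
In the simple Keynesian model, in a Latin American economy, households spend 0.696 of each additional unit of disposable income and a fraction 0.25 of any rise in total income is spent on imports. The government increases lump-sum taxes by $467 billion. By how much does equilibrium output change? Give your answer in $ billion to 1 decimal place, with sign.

A lump-sum tax change of +$467 billion shifts disposable income by −$467 billion; first-round consumption changes by −c × ΔT = −0.696 × (+$467 billion) = −$325.032 billion.
Expenditure multiplier = 1/(1 − c + m) = 1/(1 − 0.696 + 0.25) = 1/0.554 ≈ 1.805.
The tax multiplier is −c × k ≈ −1.256, so ΔY = k × (−c·ΔT) = (−$325.032 billion) / 0.554 ≈ −$586.7 billion.

−$586.7 billion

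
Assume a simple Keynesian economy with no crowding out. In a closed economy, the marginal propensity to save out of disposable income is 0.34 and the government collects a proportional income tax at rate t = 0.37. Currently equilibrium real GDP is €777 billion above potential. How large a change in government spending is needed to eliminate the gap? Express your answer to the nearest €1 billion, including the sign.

−€454 billion

MPC = 1 − MPS = 1 − 0.34 = 0.66.
Spending multiplier = 1/(1 − c(1−t)) = 1/(1 − 0.66×0.63) = 1/0.5842 ≈ 1.712.
Need ΔY = −€777 billion, so ΔG = ΔY/k = (−€777 billion) × 0.5842 ≈ −€454 billion.
The government should cut government spending by €454 billion.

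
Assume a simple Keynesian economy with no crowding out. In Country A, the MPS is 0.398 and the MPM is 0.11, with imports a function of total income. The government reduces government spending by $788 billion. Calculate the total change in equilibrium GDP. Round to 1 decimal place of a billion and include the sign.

MPC = 1 − MPS = 1 − 0.398 = 0.602.
Spending multiplier = 1/(1 − c + m) = 1/(1 − 0.602 + 0.11) = 1/0.508 ≈ 1.969.
ΔY = k × ΔG = (−$788 billion) / 0.508 ≈ −$1,551.2 billion.

−$1,551.2 billion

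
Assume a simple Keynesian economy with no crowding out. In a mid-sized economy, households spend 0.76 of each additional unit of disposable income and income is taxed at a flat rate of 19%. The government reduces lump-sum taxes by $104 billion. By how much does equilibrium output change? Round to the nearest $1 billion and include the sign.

A lump-sum tax change of −$104 billion shifts disposable income by +$104 billion; first-round consumption changes by −c × ΔT = −0.76 × (−$104 billion) = +$79.04 billion.
Expenditure multiplier = 1/(1 − c(1−t)) = 1/(1 − 0.76×0.81) = 1/0.3844 ≈ 2.601.
The tax multiplier is −c × k ≈ −1.977, so ΔY = k × (−c·ΔT) = (+$79.04 billion) / 0.3844 ≈ +$206 billion.

+$206 billion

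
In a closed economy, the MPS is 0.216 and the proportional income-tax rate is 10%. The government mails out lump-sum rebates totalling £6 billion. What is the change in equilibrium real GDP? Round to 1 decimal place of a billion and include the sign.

MPC = 1 − MPS = 1 − 0.216 = 0.784.
A lump-sum tax change of −£6 billion shifts disposable income by +£6 billion; first-round consumption changes by −c × ΔT = −0.784 × (−£6 billion) = +£4.704 billion.
Expenditure multiplier = 1/(1 − c(1−t)) = 1/(1 − 0.784×0.9) = 1/0.2944 ≈ 3.397.
The tax multiplier is −c × k ≈ −2.663, so ΔY = k × (−c·ΔT) = (+£4.704 billion) / 0.2944 ≈ +£16 billion.

+£16.0 billion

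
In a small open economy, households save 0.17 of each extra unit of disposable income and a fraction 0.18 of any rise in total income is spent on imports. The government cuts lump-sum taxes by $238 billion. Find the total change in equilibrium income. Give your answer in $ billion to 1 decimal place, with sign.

+$564.4 billion

MPC = 1 − MPS = 1 − 0.17 = 0.83.
A lump-sum tax change of −$238 billion shifts disposable income by +$238 billion; first-round consumption changes by −c × ΔT = −0.83 × (−$238 billion) = +$197.54 billion.
Expenditure multiplier = 1/(1 − c + m) = 1/(1 − 0.83 + 0.18) = 1/0.35 ≈ 2.857.
The tax multiplier is −c × k ≈ −2.371, so ΔY = k × (−c·ΔT) = (+$197.54 billion) / 0.35 = +$564.4 billion.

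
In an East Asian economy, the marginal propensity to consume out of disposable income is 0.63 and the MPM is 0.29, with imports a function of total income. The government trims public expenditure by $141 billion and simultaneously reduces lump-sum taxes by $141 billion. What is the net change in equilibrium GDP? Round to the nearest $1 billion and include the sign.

Expenditure multiplier = 1/(1 − c + m) = 1/(1 − 0.63 + 0.29) = 1/0.66 ≈ 1.515.
ΔG contributes k·ΔG = (−$141 billion) / 0.66 ≈ −$213.6 billion.
ΔT of −$141 billion changes first-round spending by −c·ΔT = +$88.83 billion, contributing k·(−c·ΔT) = (+$88.83 billion) / 0.66 ≈ +$134.6 billion.
Net ΔY = k(ΔG − c·ΔT) = (−$52.17 billion) / 0.66 ≈ −$79 billion.

−$79 billion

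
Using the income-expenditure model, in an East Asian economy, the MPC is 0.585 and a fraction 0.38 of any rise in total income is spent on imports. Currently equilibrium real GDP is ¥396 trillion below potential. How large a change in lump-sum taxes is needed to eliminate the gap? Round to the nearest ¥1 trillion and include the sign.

−¥538 trillion

Spending multiplier = 1/(1 − c + m) = 1/(1 − 0.585 + 0.38) = 1/0.795 ≈ 1.258.
Tax multiplier = −c·k = −0.585/0.795 ≈ −0.736. Need ΔY = +¥396 trillion, so ΔT = ΔY/(−c·k) = −(+¥396 trillion) × 0.795 / 0.585 ≈ −¥538 trillion.
The government should cut lump-sum taxes by ¥538 trillion.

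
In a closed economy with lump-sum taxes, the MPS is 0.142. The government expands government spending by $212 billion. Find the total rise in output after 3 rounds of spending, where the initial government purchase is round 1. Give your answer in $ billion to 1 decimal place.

$550.0 billion

MPC = 1 − MPS = 1 − 0.142 = 0.858.
Round 1 adds ΔG = $212 billion; each later round is MPC = 0.858 times the previous.
After 3 rounds: 212 + 181.896 + 156.066768 = ΔG·(1 − c^3)/(1 − c) = 212 × (1 − 0.631628712)/0.142 ≈ $550 billion.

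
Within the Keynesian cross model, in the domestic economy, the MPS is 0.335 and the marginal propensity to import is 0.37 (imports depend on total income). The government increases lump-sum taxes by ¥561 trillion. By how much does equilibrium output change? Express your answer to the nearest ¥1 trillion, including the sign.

MPC = 1 − MPS = 1 − 0.335 = 0.665.
A lump-sum tax change of +¥561 trillion shifts disposable income by −¥561 trillion; first-round consumption changes by −c × ΔT = −0.665 × (+¥561 trillion) = −¥373.065 trillion.
Expenditure multiplier = 1/(1 − c + m) = 1/(1 − 0.665 + 0.37) = 1/0.705 ≈ 1.418.
The tax multiplier is −c × k ≈ −0.943, so ΔY = k × (−c·ΔT) = (−¥373.065 trillion) / 0.705 ≈ −¥529 trillion.

−¥529 trillion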